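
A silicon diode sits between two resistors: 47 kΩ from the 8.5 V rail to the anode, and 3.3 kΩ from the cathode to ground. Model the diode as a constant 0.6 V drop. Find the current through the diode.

The two resistors are in series with the diode, so KVL gives 8.5 = I·47 + 0.6 + I·3.3.
I = (8.5 − 0.6) / (47 + 3.3) kΩ = 7.9 / 50.3 = 0.157 mA.

I ≈ 0.16 mA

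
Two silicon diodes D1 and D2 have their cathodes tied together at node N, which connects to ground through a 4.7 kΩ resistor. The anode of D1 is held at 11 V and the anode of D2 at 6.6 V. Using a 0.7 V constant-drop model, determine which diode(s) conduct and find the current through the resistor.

Assume both conduct. Then node N would need to be at both 11−0.7 = 10.3 V and 6.6−0.7 = 5.9 V, which is impossible.
Assume only D1 conducts: V_N = 11 − 0.7 = 10.3 V, so I_R = 10.3/4.7 = 2.19 mA.
Check D2: its anode-to-cathode voltage is 6.6 − 10.3 = -3.7 V < 0.7 V, so it is off. The assumption is consistent.

Only D1 conducts; I_R ≈ 2.2 mA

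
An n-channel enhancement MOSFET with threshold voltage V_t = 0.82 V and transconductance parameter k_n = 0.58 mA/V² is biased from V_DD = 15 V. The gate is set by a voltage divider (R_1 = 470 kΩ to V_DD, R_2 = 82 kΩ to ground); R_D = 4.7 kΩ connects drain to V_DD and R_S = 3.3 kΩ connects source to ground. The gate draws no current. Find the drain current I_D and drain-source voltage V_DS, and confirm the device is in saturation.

I_D ≈ 0.18 mA, V_DS ≈ 14 V

V_G = V_DD·R_2/(R_1+R_2) = 15×82/552 = 2.23 V.
Assume saturation: I_D = (k_n/2)(V_GS − V_t)² with V_GS = V_G − I_D·R_S = 2.23 − 3.3·I_D.
Substituting gives 3.16·I_D² − 3.7·I_D + 0.575 = 0, with roots I_D = 0.185 or 0.985 mA.
The root I_D = 0.985 mA gives V_GS = -1.02 V ≤ V_t, so take I_D = 0.185 mA.
Then V_GS = 1.62 V and V_DS = V_DD − I_D(R_D+R_S) = 15 − 0.185×8 = 13.5 V.
Saturation requires V_DS ≥ V_GS − V_t = 0.798 V; 13.5 ≥ 0.798 ✓.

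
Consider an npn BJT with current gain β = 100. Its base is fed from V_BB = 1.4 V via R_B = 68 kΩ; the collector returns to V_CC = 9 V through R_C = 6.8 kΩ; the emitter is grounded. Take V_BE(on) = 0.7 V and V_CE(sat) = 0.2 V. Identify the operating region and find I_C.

Assume active. Base-emitter loop: I_B = (V_BB − V_BE)/R_B = (1.4 − 0.7)/68 = 0.0103 mA.
I_C = β·I_B = 100×0.0103 = 1.03 mA.
V_CE = V_CC − I_C·R_C = 9 − 1.03×6.8 = 2 V > V_CE(sat), so the active-region assumption holds.

active; I_C ≈ 1 mA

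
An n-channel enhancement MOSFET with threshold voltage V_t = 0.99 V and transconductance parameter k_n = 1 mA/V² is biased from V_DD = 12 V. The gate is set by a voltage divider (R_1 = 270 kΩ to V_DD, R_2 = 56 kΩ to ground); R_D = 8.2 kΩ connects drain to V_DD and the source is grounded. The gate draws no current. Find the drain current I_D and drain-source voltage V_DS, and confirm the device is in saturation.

V_G = V_DD·R_2/(R_1+R_2) = 12×56/326 = 2.06 V. With the source grounded, V_GS = V_G = 2.06 V.
Assume saturation: I_D = (k_n/2)(V_GS − V_t)² = (1/2)×(2.06 − 0.99)² = 0.5×1.07² = 0.574 mA.
V_DS = V_DD − I_D·R_D = 12 − 0.574×8.2 = 7.29 V.
Saturation requires V_DS ≥ V_GS − V_t = 1.07 V; 7.29 ≥ 1.07 ✓.

I_D ≈ 0.57 mA, V_DS ≈ 7.3 V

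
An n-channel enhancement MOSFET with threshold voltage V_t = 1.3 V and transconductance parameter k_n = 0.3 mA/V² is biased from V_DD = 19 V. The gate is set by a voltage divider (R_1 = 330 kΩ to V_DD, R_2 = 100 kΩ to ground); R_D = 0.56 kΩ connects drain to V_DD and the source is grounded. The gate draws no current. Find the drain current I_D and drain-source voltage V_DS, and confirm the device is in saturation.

V_G = V_DD·R_2/(R_1+R_2) = 19×100/430 = 4.42 V. With the source grounded, V_GS = V_G = 4.42 V.
Assume saturation: I_D = (k_n/2)(V_GS − V_t)² = (0.3/2)×(4.42 − 1.3)² = 0.15×3.12² = 1.46 mA.
V_DS = V_DD − I_D·R_D = 19 − 1.46×0.56 = 18.2 V.
Saturation requires V_DS ≥ V_GS − V_t = 3.12 V; 18.2 ≥ 3.12 ✓.

I_D ≈ 1.5 mA, V_DS ≈ 18 V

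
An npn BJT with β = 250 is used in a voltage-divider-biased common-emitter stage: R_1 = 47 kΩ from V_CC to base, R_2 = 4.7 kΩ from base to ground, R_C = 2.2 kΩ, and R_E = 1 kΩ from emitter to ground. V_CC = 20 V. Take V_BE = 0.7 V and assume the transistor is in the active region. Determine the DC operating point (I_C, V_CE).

Thevenize the base divider: V_Th = V_CC·R_2/(R_1+R_2) = 20×4.7/51.7 = 1.82 V, R_Th = R_1‖R_2 = 4.27 kΩ.
Base-emitter loop: V_Th = I_B·R_Th + V_BE + (β+1)I_B·R_E, so I_B = (1.82 − 0.7) / (4.27 + 251×1) = 0.00438 mA.
I_C = β·I_B = 250×0.00438 = 1.1 mA, and I_E = (β+1)I_B = 1.1 mA.
V_CE = V_CC − I_C·R_C − I_E·R_E = 20 − 1.1×2.2 − 1.1×1 = 16.5 V.
V_CE = 16.5 V > 0.2 V confirms active-region operation.

I_C ≈ 1.1 mA, V_CE ≈ 16 V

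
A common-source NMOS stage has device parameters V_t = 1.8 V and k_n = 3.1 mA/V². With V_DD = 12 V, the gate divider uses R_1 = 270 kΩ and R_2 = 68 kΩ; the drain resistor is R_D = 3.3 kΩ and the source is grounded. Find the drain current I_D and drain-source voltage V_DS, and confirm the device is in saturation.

I_D ≈ 0.58 mA, V_DS ≈ 10 V

V_G = V_DD·R_2/(R_1+R_2) = 12×68/338 = 2.41 V. With the source grounded, V_GS = V_G = 2.41 V.
Assume saturation: I_D = (k_n/2)(V_GS − V_t)² = (3.1/2)×(2.41 − 1.8)² = 1.55×0.614² = 0.585 mA.
V_DS = V_DD − I_D·R_D = 12 − 0.585×3.3 = 10.1 V.
Saturation requires V_DS ≥ V_GS − V_t = 0.614 V; 10.1 ≥ 0.614 ✓.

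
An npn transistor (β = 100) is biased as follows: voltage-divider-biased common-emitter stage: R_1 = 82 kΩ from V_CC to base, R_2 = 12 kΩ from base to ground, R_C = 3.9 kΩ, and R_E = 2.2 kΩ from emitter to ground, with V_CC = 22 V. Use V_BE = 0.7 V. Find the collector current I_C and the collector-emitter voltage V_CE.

Thevenize the base divider: V_Th = V_CC·R_2/(R_1+R_2) = 22×12/94 = 2.81 V, R_Th = R_1‖R_2 = 10.5 kΩ.
Base-emitter loop: V_Th = I_B·R_Th + V_BE + (β+1)I_B·R_E, so I_B = (2.81 − 0.7) / (10.5 + 101×2.2) = 0.00906 mA.
I_C = β·I_B = 100×0.00906 = 0.906 mA, and I_E = (β+1)I_B = 0.915 mA.
V_CE = V_CC − I_C·R_C − I_E·R_E = 22 − 0.906×3.9 − 0.915×2.2 = 16.5 V.
V_CE = 16.5 V > 0.2 V confirms active-region operation.

I_C ≈ 0.91 mA, V_CE ≈ 16 V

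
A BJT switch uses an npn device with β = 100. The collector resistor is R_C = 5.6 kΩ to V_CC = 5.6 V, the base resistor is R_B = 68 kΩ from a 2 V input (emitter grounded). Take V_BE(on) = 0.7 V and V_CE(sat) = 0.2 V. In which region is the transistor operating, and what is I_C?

saturation; I_C ≈ 0.96 mA

Assume active: I_B = (2 − 0.7)/68 = 0.0191 mA, giving I_C = β·I_B = 1.91 mA.
But then V_CE = 5.6 − 1.91×5.6 = -5.11 V < V_CE(sat) = 0.2 V — impossible in the active region.
So the transistor is saturated. With V_CE = 0.2 V, I_C = (V_CC − 0.2)/R_C = 5.4/5.6 = 0.964 mA.
Check: β·I_B = 1.91 mA > I_C = 0.964 mA, confirming saturation.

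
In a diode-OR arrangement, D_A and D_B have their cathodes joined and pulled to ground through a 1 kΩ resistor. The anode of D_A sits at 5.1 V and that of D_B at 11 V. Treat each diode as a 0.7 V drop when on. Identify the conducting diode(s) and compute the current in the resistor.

Only D_B conducts; I_R ≈ 10 mA

Assume both conduct. Then node N would need to be at both 5.1−0.7 = 4.4 V and 11−0.7 = 10.3 V, which is impossible.
Assume only D_B conducts: V_N = 11 − 0.7 = 10.3 V, so I_R = 10.3/1 = 10.3 mA.
Check D_A: its anode-to-cathode voltage is 5.1 − 10.3 = -5.2 V < 0.7 V, so it is off. The assumption is consistent.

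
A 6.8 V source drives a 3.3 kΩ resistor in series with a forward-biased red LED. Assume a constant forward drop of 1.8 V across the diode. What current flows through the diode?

KVL around the loop: 6.8 = V_D + I·R = 1.8 + I × 3.3 kΩ.
So I = (6.8 − 1.8) / 3.3 kΩ = 5 / 3.3 = 1.52 mA.

I ≈ 1.5 mA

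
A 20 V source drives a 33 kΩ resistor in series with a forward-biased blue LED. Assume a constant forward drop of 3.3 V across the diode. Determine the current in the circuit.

I ≈ 0.51 mA

KVL around the loop: 20 = V_D + I·R = 3.3 + I × 33 kΩ.
So I = (20 − 3.3) / 33 kΩ = 16.7 / 33 = 0.506 mA.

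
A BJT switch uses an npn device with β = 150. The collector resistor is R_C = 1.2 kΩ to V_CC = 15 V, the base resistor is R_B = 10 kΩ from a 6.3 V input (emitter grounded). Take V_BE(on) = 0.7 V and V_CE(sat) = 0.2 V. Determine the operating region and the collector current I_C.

Assume active: I_B = (6.3 − 0.7)/10 = 0.56 mA, giving I_C = β·I_B = 84 mA.
But then V_CE = 15 − 84×1.2 = -85.8 V < V_CE(sat) = 0.2 V — impossible in the active region.
So the transistor is saturated. With V_CE = 0.2 V, I_C = (V_CC − 0.2)/R_C = 14.8/1.2 = 12.3 mA.
Check: β·I_B = 84 mA > I_C = 12.3 mA, confirming saturation.

saturation; I_C ≈ 12 mA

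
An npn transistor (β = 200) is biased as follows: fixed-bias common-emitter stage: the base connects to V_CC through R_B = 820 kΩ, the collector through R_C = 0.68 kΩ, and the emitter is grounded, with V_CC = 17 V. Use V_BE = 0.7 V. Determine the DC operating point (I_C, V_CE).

I_C ≈ 4 mA, V_CE ≈ 14 V

Base loop: V_CC = I_B·R_B + V_BE, so I_B = (17 − 0.7)/820 kΩ = 0.0199 mA.
In the active region I_C = β·I_B = 200 × 0.0199 = 3.98 mA.
Collector loop: V_CE = V_CC − I_C·R_C = 17 − 3.98×0.68 = 14.3 V.
Since V_CE = 14.3 V > V_CE(sat) ≈ 0.2 V, the transistor is in the active region as assumed.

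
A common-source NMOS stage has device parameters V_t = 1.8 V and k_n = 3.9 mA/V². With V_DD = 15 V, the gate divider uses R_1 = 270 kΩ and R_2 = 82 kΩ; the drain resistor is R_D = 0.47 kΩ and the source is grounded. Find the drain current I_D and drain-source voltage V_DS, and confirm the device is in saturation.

V_G = V_DD·R_2/(R_1+R_2) = 15×82/352 = 3.49 V. With the source grounded, V_GS = V_G = 3.49 V.
Assume saturation: I_D = (k_n/2)(V_GS − V_t)² = (3.9/2)×(3.49 − 1.8)² = 1.95×1.69² = 5.6 mA.
V_DS = V_DD − I_D·R_D = 15 − 5.6×0.47 = 12.4 V.
Saturation requires V_DS ≥ V_GS − V_t = 1.69 V; 12.4 ≥ 1.69 ✓.

I_D ≈ 5.6 mA, V_DS ≈ 12 V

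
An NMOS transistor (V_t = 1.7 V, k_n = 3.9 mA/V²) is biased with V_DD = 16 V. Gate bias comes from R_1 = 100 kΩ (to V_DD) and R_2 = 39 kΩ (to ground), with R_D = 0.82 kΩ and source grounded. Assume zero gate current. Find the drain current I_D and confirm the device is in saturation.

V_G = V_DD·R_2/(R_1+R_2) = 16×39/139 = 4.49 V. With the source grounded, V_GS = V_G = 4.49 V.
Assume saturation: I_D = (k_n/2)(V_GS − V_t)² = (3.9/2)×(4.49 − 1.7)² = 1.95×2.79² = 15.2 mA.
V_DS = V_DD − I_D·R_D = 16 − 15.2×0.82 = 3.56 V.
Saturation requires V_DS ≥ V_GS − V_t = 2.79 V; 3.56 ≥ 2.79 ✓.

I_D ≈ 15 mA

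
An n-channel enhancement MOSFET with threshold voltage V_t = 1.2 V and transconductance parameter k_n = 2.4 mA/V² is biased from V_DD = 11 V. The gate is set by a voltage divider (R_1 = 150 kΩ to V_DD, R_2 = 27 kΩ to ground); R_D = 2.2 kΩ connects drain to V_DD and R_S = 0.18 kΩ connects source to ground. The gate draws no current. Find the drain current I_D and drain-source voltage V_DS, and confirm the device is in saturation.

I_D ≈ 0.23 mA, V_DS ≈ 10 V

V_G = V_DD·R_2/(R_1+R_2) = 11×27/177 = 1.68 V.
Assume saturation: I_D = (k_n/2)(V_GS − V_t)² with V_GS = V_G − I_D·R_S = 1.68 − 0.18·I_D.
Substituting gives 0.0389·I_D² − 1.21·I_D + 0.274 = 0, with roots I_D = 0.229 or 30.8 mA.
The root I_D = 30.8 mA gives V_GS = -3.87 V ≤ V_t, so take I_D = 0.229 mA.
Then V_GS = 1.64 V and V_DS = V_DD − I_D(R_D+R_S) = 11 − 0.229×2.38 = 10.5 V.
Saturation requires V_DS ≥ V_GS − V_t = 0.437 V; 10.5 ≥ 0.437 ✓.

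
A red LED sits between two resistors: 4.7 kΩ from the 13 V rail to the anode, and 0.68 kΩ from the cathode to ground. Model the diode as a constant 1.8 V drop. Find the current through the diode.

I ≈ 2.1 mA

The two resistors are in series with the diode, so KVL gives 13 = I·4.7 + 1.8 + I·0.68.
I = (13 − 1.8) / (4.7 + 0.68) kΩ = 11.2 / 5.38 = 2.08 mA.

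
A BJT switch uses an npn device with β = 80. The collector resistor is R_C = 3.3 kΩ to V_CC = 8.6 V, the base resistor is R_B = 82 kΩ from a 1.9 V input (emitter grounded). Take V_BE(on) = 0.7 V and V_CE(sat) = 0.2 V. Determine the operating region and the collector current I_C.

Assume active. Base-emitter loop: I_B = (V_BB − V_BE)/R_B = (1.9 − 0.7)/82 = 0.0146 mA.
I_C = β·I_B = 80×0.0146 = 1.17 mA.
V_CE = V_CC − I_C·R_C = 8.6 − 1.17×3.3 = 4.74 V > V_CE(sat), so the active-region assumption holds.

active; I_C ≈ 1.2 mA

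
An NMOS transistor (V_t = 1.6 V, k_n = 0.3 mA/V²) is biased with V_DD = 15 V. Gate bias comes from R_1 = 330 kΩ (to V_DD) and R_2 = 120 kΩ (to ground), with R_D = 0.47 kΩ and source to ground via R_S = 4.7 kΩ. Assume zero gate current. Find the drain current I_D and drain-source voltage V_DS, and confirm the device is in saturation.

I_D ≈ 0.24 mA, V_DS ≈ 14 V

V_G = V_DD·R_2/(R_1+R_2) = 15×120/450 = 4 V.
Assume saturation: I_D = (k_n/2)(V_GS − V_t)² with V_GS = V_G − I_D·R_S = 4 − 4.7·I_D.
Substituting gives 3.31·I_D² − 4.38·I_D + 0.864 = 0, with roots I_D = 0.241 or 1.08 mA.
The root I_D = 1.08 mA gives V_GS = -1.09 V ≤ V_t, so take I_D = 0.241 mA.
Then V_GS = 2.87 V and V_DS = V_DD − I_D(R_D+R_S) = 15 − 0.241×5.17 = 13.8 V.
Saturation requires V_DS ≥ V_GS − V_t = 1.27 V; 13.8 ≥ 1.27 ✓.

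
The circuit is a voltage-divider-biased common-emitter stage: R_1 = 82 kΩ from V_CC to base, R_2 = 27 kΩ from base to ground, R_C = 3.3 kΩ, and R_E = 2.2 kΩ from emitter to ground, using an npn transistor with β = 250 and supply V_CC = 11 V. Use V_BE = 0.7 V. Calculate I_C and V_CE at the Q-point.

Thevenize the base divider: V_Th = V_CC·R_2/(R_1+R_2) = 11×27/109 = 2.72 V, R_Th = R_1‖R_2 = 20.3 kΩ.
Base-emitter loop: V_Th = I_B·R_Th + V_BE + (β+1)I_B·R_E, so I_B = (2.72 − 0.7) / (20.3 + 251×2.2) = 0.00354 mA.
I_C = β·I_B = 250×0.00354 = 0.884 mA, and I_E = (β+1)I_B = 0.888 mA.
V_CE = V_CC − I_C·R_C − I_E·R_E = 11 − 0.884×3.3 − 0.888×2.2 = 6.13 V.
V_CE = 6.13 V > 0.2 V confirms active-region operation.

I_C ≈ 0.88 mA, V_CE ≈ 6.1 V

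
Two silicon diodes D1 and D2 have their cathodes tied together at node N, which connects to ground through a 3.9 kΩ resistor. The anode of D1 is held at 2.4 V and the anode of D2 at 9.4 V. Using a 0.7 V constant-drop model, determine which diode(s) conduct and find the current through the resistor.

Assume both conduct. Then node N would need to be at both 2.4−0.7 = 1.7 V and 9.4−0.7 = 8.7 V, which is impossible.
Assume only D2 conducts: V_N = 9.4 − 0.7 = 8.7 V, so I_R = 8.7/3.9 = 2.23 mA.
Check D1: its anode-to-cathode voltage is 2.4 − 8.7 = -6.3 V < 0.7 V, so it is off. The assumption is consistent.

Only D2 conducts; I_R ≈ 2.2 mA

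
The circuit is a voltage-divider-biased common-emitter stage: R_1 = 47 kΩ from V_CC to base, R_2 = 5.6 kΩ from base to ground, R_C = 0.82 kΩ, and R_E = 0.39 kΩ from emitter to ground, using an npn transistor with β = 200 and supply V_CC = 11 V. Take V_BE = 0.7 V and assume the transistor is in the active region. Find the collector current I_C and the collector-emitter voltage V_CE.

Thevenize the base divider: V_Th = V_CC·R_2/(R_1+R_2) = 11×5.6/52.6 = 1.17 V, R_Th = R_1‖R_2 = 5 kΩ.
Base-emitter loop: V_Th = I_B·R_Th + V_BE + (β+1)I_B·R_E, so I_B = (1.17 − 0.7) / (5 + 201×0.39) = 0.00565 mA.
I_C = β·I_B = 200×0.00565 = 1.13 mA, and I_E = (β+1)I_B = 1.14 mA.
V_CE = V_CC − I_C·R_C − I_E·R_E = 11 − 1.13×0.82 − 1.14×0.39 = 9.63 V.
V_CE = 9.63 V > 0.2 V confirms active-region operation.

I_C ≈ 1.1 mA, V_CE ≈ 9.6 V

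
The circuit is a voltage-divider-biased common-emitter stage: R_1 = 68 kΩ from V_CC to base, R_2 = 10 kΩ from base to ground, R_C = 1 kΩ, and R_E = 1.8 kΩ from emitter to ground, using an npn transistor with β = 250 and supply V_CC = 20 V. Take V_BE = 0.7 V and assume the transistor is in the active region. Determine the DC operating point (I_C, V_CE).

Thevenize the base divider: V_Th = V_CC·R_2/(R_1+R_2) = 20×10/78 = 2.56 V, R_Th = R_1‖R_2 = 8.72 kΩ.
Base-emitter loop: V_Th = I_B·R_Th + V_BE + (β+1)I_B·R_E, so I_B = (2.56 − 0.7) / (8.72 + 251×1.8) = 0.00405 mA.
I_C = β·I_B = 250×0.00405 = 1.01 mA, and I_E = (β+1)I_B = 1.02 mA.
V_CE = V_CC − I_C·R_C − I_E·R_E = 20 − 1.01×1 − 1.02×1.8 = 17.2 V.
V_CE = 17.2 V > 0.2 V confirms active-region operation.

I_C ≈ 1 mA, V_CE ≈ 17 V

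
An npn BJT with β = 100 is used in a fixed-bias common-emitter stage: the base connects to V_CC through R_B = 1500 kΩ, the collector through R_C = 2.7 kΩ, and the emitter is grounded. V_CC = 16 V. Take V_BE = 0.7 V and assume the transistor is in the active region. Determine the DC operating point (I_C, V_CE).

I_C ≈ 1 mA, V_CE ≈ 13 V

Base loop: V_CC = I_B·R_B + V_BE, so I_B = (16 − 0.7)/1500 kΩ = 0.0102 mA.
In the active region I_C = β·I_B = 100 × 0.0102 = 1.02 mA.
Collector loop: V_CE = V_CC − I_C·R_C = 16 − 1.02×2.7 = 13.2 V.
Since V_CE = 13.2 V > V_CE(sat) ≈ 0.2 V, the transistor is in the active region as assumed.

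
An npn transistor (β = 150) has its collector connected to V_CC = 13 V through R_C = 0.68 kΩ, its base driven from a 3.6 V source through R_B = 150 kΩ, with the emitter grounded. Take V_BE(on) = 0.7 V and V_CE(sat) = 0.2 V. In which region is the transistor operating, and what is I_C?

Assume active. Base-emitter loop: I_B = (V_BB − V_BE)/R_B = (3.6 − 0.7)/150 = 0.0193 mA.
I_C = β·I_B = 150×0.0193 = 2.9 mA.
V_CE = V_CC − I_C·R_C = 13 − 2.9×0.68 = 11 V > V_CE(sat), so the active-region assumption holds.

active; I_C ≈ 2.9 mA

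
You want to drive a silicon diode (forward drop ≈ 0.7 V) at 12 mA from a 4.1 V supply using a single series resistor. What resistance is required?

The resistor drops V_S − V_D = 4.1 − 0.7 = 3.4 V at 12 mA.
R = 3.4 V / 12 mA = 0.283 kΩ.

R ≈ 0.28 kΩ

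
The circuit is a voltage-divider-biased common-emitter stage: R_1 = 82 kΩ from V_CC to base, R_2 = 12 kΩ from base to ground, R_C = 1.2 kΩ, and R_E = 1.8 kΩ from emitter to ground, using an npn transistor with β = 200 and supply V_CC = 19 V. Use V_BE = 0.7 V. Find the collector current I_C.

Thevenize the base divider: V_Th = V_CC·R_2/(R_1+R_2) = 19×12/94 = 2.43 V, R_Th = R_1‖R_2 = 10.5 kΩ.
Base-emitter loop: V_Th = I_B·R_Th + V_BE + (β+1)I_B·R_E, so I_B = (2.43 − 0.7) / (10.5 + 201×1.8) = 0.00464 mA.
I_C = β·I_B = 200×0.00464 = 0.927 mA, and I_E = (β+1)I_B = 0.932 mA.
V_CE = V_CC − I_C·R_C − I_E·R_E = 19 − 0.927×1.2 − 0.932×1.8 = 16.2 V.
V_CE = 16.2 V > 0.2 V confirms active-region operation.

I_C ≈ 0.93 mA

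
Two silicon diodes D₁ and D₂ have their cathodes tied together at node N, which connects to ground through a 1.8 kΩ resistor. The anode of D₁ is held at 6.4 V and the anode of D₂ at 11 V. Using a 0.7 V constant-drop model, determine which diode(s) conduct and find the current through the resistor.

Assume both conduct. Then node N would need to be at both 6.4−0.7 = 5.7 V and 11−0.7 = 10.3 V, which is impossible.
Assume only D₂ conducts: V_N = 11 − 0.7 = 10.3 V, so I_R = 10.3/1.8 = 5.72 mA.
Check D₁: its anode-to-cathode voltage is 6.4 − 10.3 = -3.9 V < 0.7 V, so it is off. The assumption is consistent.

Only D₂ conducts; I_R ≈ 5.7 mA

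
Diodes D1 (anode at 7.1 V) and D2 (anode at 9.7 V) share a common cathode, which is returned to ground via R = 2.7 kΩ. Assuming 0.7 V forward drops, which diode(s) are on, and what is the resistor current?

Only D2 conducts; I_R ≈ 3.3 mA

Assume both conduct. Then node N would need to be at both 7.1−0.7 = 6.4 V and 9.7−0.7 = 9 V, which is impossible.
Assume only D2 conducts: V_N = 9.7 − 0.7 = 9 V, so I_R = 9/2.7 = 3.33 mA.
Check D1: its anode-to-cathode voltage is 7.1 − 9 = -1.9 V < 0.7 V, so it is off. The assumption is consistent.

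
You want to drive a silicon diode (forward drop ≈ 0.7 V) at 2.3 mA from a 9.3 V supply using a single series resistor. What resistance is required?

R ≈ 3.7 kΩ

The resistor drops V_S − V_D = 9.3 − 0.7 = 8.6 V at 2.3 mA.
R = 8.6 V / 2.3 mA = 3.74 kΩ.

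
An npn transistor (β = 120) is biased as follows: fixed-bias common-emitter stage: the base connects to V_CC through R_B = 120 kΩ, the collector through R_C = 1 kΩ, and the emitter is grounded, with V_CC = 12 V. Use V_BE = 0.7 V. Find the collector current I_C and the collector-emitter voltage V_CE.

Base loop: V_CC = I_B·R_B + V_BE, so I_B = (12 − 0.7)/120 kΩ = 0.0942 mA.
In the active region I_C = β·I_B = 120 × 0.0942 = 11.3 mA.
Collector loop: V_CE = V_CC − I_C·R_C = 12 − 11.3×1 = 0.7 V.
Since V_CE = 0.7 V > V_CE(sat) ≈ 0.2 V, the transistor is in the active region as assumed.

I_C ≈ 11 mA, V_CE ≈ 0.7 V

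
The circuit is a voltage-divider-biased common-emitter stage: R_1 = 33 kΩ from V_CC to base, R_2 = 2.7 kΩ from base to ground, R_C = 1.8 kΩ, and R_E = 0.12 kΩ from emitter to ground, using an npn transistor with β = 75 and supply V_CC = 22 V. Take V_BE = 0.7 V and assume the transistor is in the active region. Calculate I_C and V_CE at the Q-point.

I_C ≈ 6.2 mA, V_CE ≈ 10 V

Thevenize the base divider: V_Th = V_CC·R_2/(R_1+R_2) = 22×2.7/35.7 = 1.66 V, R_Th = R_1‖R_2 = 2.5 kΩ.
Base-emitter loop: V_Th = I_B·R_Th + V_BE + (β+1)I_B·R_E, so I_B = (1.66 − 0.7) / (2.5 + 76×0.12) = 0.083 mA.
I_C = β·I_B = 75×0.083 = 6.22 mA, and I_E = (β+1)I_B = 6.31 mA.
V_CE = V_CC − I_C·R_C − I_E·R_E = 22 − 6.22×1.8 − 6.31×0.12 = 10 V.
V_CE = 10 V > 0.2 V confirms active-region operation.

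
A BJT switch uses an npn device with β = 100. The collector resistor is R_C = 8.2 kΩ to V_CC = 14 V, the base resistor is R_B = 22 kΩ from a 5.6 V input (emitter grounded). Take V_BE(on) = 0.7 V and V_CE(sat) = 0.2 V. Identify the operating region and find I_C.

Assume active: I_B = (5.6 − 0.7)/22 = 0.223 mA, giving I_C = β·I_B = 22.3 mA.
But then V_CE = 14 − 22.3×8.2 = -169 V < V_CE(sat) = 0.2 V — impossible in the active region.
So the transistor is saturated. With V_CE = 0.2 V, I_C = (V_CC − 0.2)/R_C = 13.8/8.2 = 1.68 mA.
Check: β·I_B = 22.3 mA > I_C = 1.68 mA, confirming saturation.

saturation; I_C ≈ 1.7 mA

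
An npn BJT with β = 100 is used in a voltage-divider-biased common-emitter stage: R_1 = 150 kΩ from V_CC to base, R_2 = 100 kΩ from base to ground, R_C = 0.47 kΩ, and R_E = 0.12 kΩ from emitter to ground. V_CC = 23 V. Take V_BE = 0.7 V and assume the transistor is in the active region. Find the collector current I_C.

Thevenize the base divider: V_Th = V_CC·R_2/(R_1+R_2) = 23×100/250 = 9.2 V, R_Th = R_1‖R_2 = 60 kΩ.
Base-emitter loop: V_Th = I_B·R_Th + V_BE + (β+1)I_B·R_E, so I_B = (9.2 − 0.7) / (60 + 101×0.12) = 0.118 mA.
I_C = β·I_B = 100×0.118 = 11.8 mA, and I_E = (β+1)I_B = 11.9 mA.
V_CE = V_CC − I_C·R_C − I_E·R_E = 23 − 11.8×0.47 − 11.9×0.12 = 16 V.
V_CE = 16 V > 0.2 V confirms active-region operation.

I_C ≈ 12 mA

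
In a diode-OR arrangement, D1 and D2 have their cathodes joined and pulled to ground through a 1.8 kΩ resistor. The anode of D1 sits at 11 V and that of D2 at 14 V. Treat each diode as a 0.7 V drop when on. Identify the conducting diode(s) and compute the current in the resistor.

Assume both conduct. Then node N would need to be at both 11−0.7 = 10.3 V and 14−0.7 = 13.3 V, which is impossible.
Assume only D2 conducts: V_N = 14 − 0.7 = 13.3 V, so I_R = 13.3/1.8 = 7.39 mA.
Check D1: its anode-to-cathode voltage is 11 − 13.3 = -2.3 V < 0.7 V, so it is off. The assumption is consistent.

Only D2 conducts; I_R ≈ 7.4 mA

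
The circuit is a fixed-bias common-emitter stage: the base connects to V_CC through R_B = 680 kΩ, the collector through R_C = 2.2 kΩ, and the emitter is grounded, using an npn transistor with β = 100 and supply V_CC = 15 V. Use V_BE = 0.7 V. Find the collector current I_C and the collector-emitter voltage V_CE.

I_C ≈ 2.1 mA, V_CE ≈ 10 V

Base loop: V_CC = I_B·R_B + V_BE, so I_B = (15 − 0.7)/680 kΩ = 0.021 mA.
In the active region I_C = β·I_B = 100 × 0.021 = 2.1 mA.
Collector loop: V_CE = V_CC − I_C·R_C = 15 − 2.1×2.2 = 10.4 V.
Since V_CE = 10.4 V > V_CE(sat) ≈ 0.2 V, the transistor is in the active region as assumed.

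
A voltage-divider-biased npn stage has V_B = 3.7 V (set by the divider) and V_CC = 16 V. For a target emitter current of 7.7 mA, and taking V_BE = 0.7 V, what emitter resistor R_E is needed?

V_E = V_B − V_BE = 3.7 − 0.7 = 3 V.
R_E = V_E / I_E = 3 / 7.7 = 0.39 kΩ.

R_E ≈ 0.39 kΩ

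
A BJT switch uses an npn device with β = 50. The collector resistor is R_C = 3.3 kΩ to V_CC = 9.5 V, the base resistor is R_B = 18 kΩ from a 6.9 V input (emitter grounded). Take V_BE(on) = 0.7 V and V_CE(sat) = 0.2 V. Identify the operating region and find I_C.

saturation; I_C ≈ 2.8 mA

Assume active: I_B = (6.9 − 0.7)/18 = 0.344 mA, giving I_C = β·I_B = 17.2 mA.
But then V_CE = 9.5 − 17.2×3.3 = -47.3 V < V_CE(sat) = 0.2 V — impossible in the active region.
So the transistor is saturated. With V_CE = 0.2 V, I_C = (V_CC − 0.2)/R_C = 9.3/3.3 = 2.82 mA.
Check: β·I_B = 17.2 mA > I_C = 2.82 mA, confirming saturation.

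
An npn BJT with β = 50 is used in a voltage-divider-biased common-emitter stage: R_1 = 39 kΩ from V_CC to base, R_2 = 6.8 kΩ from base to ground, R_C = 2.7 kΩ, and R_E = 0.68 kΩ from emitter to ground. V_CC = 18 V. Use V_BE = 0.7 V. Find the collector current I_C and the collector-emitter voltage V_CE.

I_C ≈ 2.4 mA, V_CE ≈ 9.7 V

Thevenize the base divider: V_Th = V_CC·R_2/(R_1+R_2) = 18×6.8/45.8 = 2.67 V, R_Th = R_1‖R_2 = 5.79 kΩ.
Base-emitter loop: V_Th = I_B·R_Th + V_BE + (β+1)I_B·R_E, so I_B = (2.67 − 0.7) / (5.79 + 51×0.68) = 0.0487 mA.
I_C = β·I_B = 50×0.0487 = 2.44 mA, and I_E = (β+1)I_B = 2.49 mA.
V_CE = V_CC − I_C·R_C − I_E·R_E = 18 − 2.44×2.7 − 2.49×0.68 = 9.73 V.
V_CE = 9.73 V > 0.2 V confirms active-region operation.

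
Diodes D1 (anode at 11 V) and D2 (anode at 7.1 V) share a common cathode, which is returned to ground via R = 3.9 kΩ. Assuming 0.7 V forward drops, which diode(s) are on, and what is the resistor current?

Assume both conduct. Then node N would need to be at both 11−0.7 = 10.3 V and 7.1−0.7 = 6.4 V, which is impossible.
Assume only D1 conducts: V_N = 11 − 0.7 = 10.3 V, so I_R = 10.3/3.9 = 2.64 mA.
Check D2: its anode-to-cathode voltage is 7.1 − 10.3 = -3.2 V < 0.7 V, so it is off. The assumption is consistent.

Only D1 conducts; I_R ≈ 2.6 mA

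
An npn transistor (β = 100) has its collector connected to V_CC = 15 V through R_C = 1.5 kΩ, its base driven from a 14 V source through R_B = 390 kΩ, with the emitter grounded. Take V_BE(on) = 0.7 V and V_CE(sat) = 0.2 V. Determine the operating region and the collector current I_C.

Assume active. Base-emitter loop: I_B = (V_BB − V_BE)/R_B = (14 − 0.7)/390 = 0.0341 mA.
I_C = β·I_B = 100×0.0341 = 3.41 mA.
V_CE = V_CC − I_C·R_C = 15 − 3.41×1.5 = 9.88 V > V_CE(sat), so the active-region assumption holds.

active; I_C ≈ 3.4 mA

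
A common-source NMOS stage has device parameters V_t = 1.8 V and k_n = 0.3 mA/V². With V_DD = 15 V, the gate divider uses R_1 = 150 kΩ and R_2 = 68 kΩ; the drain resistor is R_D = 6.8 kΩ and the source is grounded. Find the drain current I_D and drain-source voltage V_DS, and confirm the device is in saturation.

V_G = V_DD·R_2/(R_1+R_2) = 15×68/218 = 4.68 V. With the source grounded, V_GS = V_G = 4.68 V.
Assume saturation: I_D = (k_n/2)(V_GS − V_t)² = (0.3/2)×(4.68 − 1.8)² = 0.15×2.88² = 1.24 mA.
V_DS = V_DD − I_D·R_D = 15 − 1.24×6.8 = 6.55 V.
Saturation requires V_DS ≥ V_GS − V_t = 2.88 V; 6.55 ≥ 2.88 ✓.

I_D ≈ 1.2 mA, V_DS ≈ 6.5 V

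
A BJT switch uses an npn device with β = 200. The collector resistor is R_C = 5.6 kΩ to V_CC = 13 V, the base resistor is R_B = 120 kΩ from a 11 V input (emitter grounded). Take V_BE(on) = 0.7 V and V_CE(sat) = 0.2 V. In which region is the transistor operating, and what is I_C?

saturation; I_C ≈ 2.3 mA

Assume active: I_B = (11 − 0.7)/120 = 0.0858 mA, giving I_C = β·I_B = 17.2 mA.
But then V_CE = 13 − 17.2×5.6 = -83.1 V < V_CE(sat) = 0.2 V — impossible in the active region.
So the transistor is saturated. With V_CE = 0.2 V, I_C = (V_CC − 0.2)/R_C = 12.8/5.6 = 2.29 mA.
Check: β·I_B = 17.2 mA > I_C = 2.29 mA, confirming saturation.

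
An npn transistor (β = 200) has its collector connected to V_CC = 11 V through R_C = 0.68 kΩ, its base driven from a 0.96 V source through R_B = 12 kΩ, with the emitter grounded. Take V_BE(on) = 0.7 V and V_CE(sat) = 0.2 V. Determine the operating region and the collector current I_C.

Assume active. Base-emitter loop: I_B = (V_BB − V_BE)/R_B = (0.96 − 0.7)/12 = 0.0217 mA.
I_C = β·I_B = 200×0.0217 = 4.33 mA.
V_CE = V_CC − I_C·R_C = 11 − 4.33×0.68 = 8.05 V > V_CE(sat), so the active-region assumption holds.

active; I_C ≈ 4.3 mA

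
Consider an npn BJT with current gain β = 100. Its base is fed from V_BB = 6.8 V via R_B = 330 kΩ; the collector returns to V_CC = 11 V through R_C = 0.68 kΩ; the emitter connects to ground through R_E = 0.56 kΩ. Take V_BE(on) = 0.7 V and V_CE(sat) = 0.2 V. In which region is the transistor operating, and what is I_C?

active; I_C ≈ 1.6 mA

Assume active. Base-emitter loop: I_B = (V_BB − V_BE)/(R_B + (β+1)R_E) = (6.8 − 0.7)/(330 + 101×0.56) = 0.0158 mA.
I_C = β·I_B = 100×0.0158 = 1.58 mA.
V_CE = V_CC − I_C·R_C − I_E·R_E = 11 − 1.58×0.68 − 1.59×0.56 = 9.03 V > V_CE(sat), so the active-region assumption holds.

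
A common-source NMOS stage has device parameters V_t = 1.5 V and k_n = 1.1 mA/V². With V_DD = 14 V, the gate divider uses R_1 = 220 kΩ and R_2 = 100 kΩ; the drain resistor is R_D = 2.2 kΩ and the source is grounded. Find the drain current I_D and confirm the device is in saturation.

V_G = V_DD·R_2/(R_1+R_2) = 14×100/320 = 4.38 V. With the source grounded, V_GS = V_G = 4.38 V.
Assume saturation: I_D = (k_n/2)(V_GS − V_t)² = (1.1/2)×(4.38 − 1.5)² = 0.55×2.88² = 4.55 mA.
V_DS = V_DD − I_D·R_D = 14 − 4.55×2.2 = 4 V.
Saturation requires V_DS ≥ V_GS − V_t = 2.88 V; 4 ≥ 2.88 ✓.

I_D ≈ 4.5 mA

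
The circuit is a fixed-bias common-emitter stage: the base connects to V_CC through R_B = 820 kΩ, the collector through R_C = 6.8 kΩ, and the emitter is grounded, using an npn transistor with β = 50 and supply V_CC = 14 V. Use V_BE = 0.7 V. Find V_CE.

Base loop: V_CC = I_B·R_B + V_BE, so I_B = (14 − 0.7)/820 kΩ = 0.0162 mA.
In the active region I_C = β·I_B = 50 × 0.0162 = 0.811 mA.
Collector loop: V_CE = V_CC − I_C·R_C = 14 − 0.811×6.8 = 8.49 V.
Since V_CE = 8.49 V > V_CE(sat) ≈ 0.2 V, the transistor is in the active region as assumed.

V_CE ≈ 8.5 V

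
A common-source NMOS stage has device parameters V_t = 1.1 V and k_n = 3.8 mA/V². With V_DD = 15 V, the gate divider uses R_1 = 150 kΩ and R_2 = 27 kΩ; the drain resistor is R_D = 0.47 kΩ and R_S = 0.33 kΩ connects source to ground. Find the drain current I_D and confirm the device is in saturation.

I_D ≈ 1.2 mA

V_G = V_DD·R_2/(R_1+R_2) = 15×27/177 = 2.29 V.
Assume saturation: I_D = (k_n/2)(V_GS − V_t)² with V_GS = V_G − I_D·R_S = 2.29 − 0.33·I_D.
Substituting gives 0.207·I_D² − 2.49·I_D + 2.68 = 0, with roots I_D = 1.2 or 10.8 mA.
The root I_D = 10.8 mA gives V_GS = -1.29 V ≤ V_t, so take I_D = 1.2 mA.
Then V_GS = 1.89 V and V_DS = V_DD − I_D(R_D+R_S) = 15 − 1.2×0.8 = 14 V.
Saturation requires V_DS ≥ V_GS − V_t = 0.793 V; 14 ≥ 0.793 ✓.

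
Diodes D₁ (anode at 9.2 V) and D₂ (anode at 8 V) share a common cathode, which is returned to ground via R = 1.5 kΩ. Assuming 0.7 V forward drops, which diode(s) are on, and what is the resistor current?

Only D₁ conducts; I_R ≈ 5.7 mA

Assume both conduct. Then node N would need to be at both 9.2−0.7 = 8.5 V and 8−0.7 = 7.3 V, which is impossible.
Assume only D₁ conducts: V_N = 9.2 − 0.7 = 8.5 V, so I_R = 8.5/1.5 = 5.67 mA.
Check D₂: its anode-to-cathode voltage is 8 − 8.5 = -0.5 V < 0.7 V, so it is off. The assumption is consistent.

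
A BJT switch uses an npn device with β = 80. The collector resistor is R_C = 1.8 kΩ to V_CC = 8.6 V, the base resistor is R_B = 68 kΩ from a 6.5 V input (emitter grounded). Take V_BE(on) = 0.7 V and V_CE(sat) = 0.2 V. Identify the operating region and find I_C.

Assume active: I_B = (6.5 − 0.7)/68 = 0.0853 mA, giving I_C = β·I_B = 6.82 mA.
But then V_CE = 8.6 − 6.82×1.8 = -3.68 V < V_CE(sat) = 0.2 V — impossible in the active region.
So the transistor is saturated. With V_CE = 0.2 V, I_C = (V_CC − 0.2)/R_C = 8.4/1.8 = 4.67 mA.
Check: β·I_B = 6.82 mA > I_C = 4.67 mA, confirming saturation.

saturation; I_C ≈ 4.7 mA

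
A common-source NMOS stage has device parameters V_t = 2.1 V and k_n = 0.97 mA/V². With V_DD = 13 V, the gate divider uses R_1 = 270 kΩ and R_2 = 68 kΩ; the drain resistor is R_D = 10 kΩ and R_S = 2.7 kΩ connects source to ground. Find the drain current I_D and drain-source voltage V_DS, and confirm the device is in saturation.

V_G = V_DD·R_2/(R_1+R_2) = 13×68/338 = 2.62 V.
Assume saturation: I_D = (k_n/2)(V_GS − V_t)² with V_GS = V_G − I_D·R_S = 2.62 − 2.7·I_D.
Substituting gives 3.54·I_D² − 2.35·I_D + 0.129 = 0, with roots I_D = 0.0603 or 0.604 mA.
The root I_D = 0.604 mA gives V_GS = 0.984 V ≤ V_t, so take I_D = 0.0603 mA.
Then V_GS = 2.45 V and V_DS = V_DD − I_D(R_D+R_S) = 13 − 0.0603×12.7 = 12.2 V.
Saturation requires V_DS ≥ V_GS − V_t = 0.353 V; 12.2 ≥ 0.353 ✓.

I_D ≈ 0.06 mA, V_DS ≈ 12 V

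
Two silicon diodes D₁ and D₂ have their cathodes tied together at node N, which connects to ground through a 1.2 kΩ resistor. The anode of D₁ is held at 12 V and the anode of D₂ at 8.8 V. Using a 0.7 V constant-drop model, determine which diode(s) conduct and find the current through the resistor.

Only D₁ conducts; I_R ≈ 9.4 mA

Assume both conduct. Then node N would need to be at both 12−0.7 = 11.3 V and 8.8−0.7 = 8.1 V, which is impossible.
Assume only D₁ conducts: V_N = 12 − 0.7 = 11.3 V, so I_R = 11.3/1.2 = 9.42 mA.
Check D₂: its anode-to-cathode voltage is 8.8 − 11.3 = -2.5 V < 0.7 V, so it is off. The assumption is consistent.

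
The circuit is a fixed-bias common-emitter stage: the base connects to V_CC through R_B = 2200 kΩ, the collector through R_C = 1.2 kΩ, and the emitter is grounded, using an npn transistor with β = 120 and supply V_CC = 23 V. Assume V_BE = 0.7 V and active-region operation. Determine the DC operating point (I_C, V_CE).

I_C ≈ 1.2 mA, V_CE ≈ 22 V

Base loop: V_CC = I_B·R_B + V_BE, so I_B = (23 − 0.7)/2200 kΩ = 0.0101 mA.
In the active region I_C = β·I_B = 120 × 0.0101 = 1.22 mA.
Collector loop: V_CE = V_CC − I_C·R_C = 23 − 1.22×1.2 = 21.5 V.
Since V_CE = 21.5 V > V_CE(sat) ≈ 0.2 V, the transistor is in the active region as assumed.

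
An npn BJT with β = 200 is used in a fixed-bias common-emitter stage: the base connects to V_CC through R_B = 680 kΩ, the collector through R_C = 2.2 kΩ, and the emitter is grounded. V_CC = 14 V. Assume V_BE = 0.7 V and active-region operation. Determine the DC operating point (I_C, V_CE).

Base loop: V_CC = I_B·R_B + V_BE, so I_B = (14 − 0.7)/680 kΩ = 0.0196 mA.
In the active region I_C = β·I_B = 200 × 0.0196 = 3.91 mA.
Collector loop: V_CE = V_CC − I_C·R_C = 14 − 3.91×2.2 = 5.39 V.
Since V_CE = 5.39 V > V_CE(sat) ≈ 0.2 V, the transistor is in the active region as assumed.

I_C ≈ 3.9 mA, V_CE ≈ 5.4 V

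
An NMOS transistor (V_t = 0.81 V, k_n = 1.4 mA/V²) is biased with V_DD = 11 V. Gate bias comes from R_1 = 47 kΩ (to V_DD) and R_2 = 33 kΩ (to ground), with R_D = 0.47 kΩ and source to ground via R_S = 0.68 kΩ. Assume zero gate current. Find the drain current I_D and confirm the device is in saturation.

I_D ≈ 2.6 mA

V_G = V_DD·R_2/(R_1+R_2) = 11×33/80 = 4.54 V.
Assume saturation: I_D = (k_n/2)(V_GS − V_t)² with V_GS = V_G − I_D·R_S = 4.54 − 0.68·I_D.
Substituting gives 0.324·I_D² − 4.55·I_D + 9.73 = 0, with roots I_D = 2.63 or 11.4 mA.
The root I_D = 11.4 mA gives V_GS = -3.23 V ≤ V_t, so take I_D = 2.63 mA.
Then V_GS = 2.75 V and V_DS = V_DD − I_D(R_D+R_S) = 11 − 2.63×1.15 = 7.97 V.
Saturation requires V_DS ≥ V_GS − V_t = 1.94 V; 7.97 ≥ 1.94 ✓.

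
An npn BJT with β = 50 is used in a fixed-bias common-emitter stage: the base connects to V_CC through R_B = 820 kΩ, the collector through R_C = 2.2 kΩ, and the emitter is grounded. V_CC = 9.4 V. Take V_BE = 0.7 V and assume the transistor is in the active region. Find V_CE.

V_CE ≈ 8.2 V

Base loop: V_CC = I_B·R_B + V_BE, so I_B = (9.4 − 0.7)/820 kΩ = 0.0106 mA.
In the active region I_C = β·I_B = 50 × 0.0106 = 0.53 mA.
Collector loop: V_CE = V_CC − I_C·R_C = 9.4 − 0.53×2.2 = 8.23 V.
Since V_CE = 8.23 V > V_CE(sat) ≈ 0.2 V, the transistor is in the active region as assumed.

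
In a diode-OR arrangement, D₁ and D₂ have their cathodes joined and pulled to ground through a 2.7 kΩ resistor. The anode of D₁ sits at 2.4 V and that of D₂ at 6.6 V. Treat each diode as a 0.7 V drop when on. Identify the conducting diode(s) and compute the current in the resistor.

Assume both conduct. Then node N would need to be at both 2.4−0.7 = 1.7 V and 6.6−0.7 = 5.9 V, which is impossible.
Assume only D₂ conducts: V_N = 6.6 − 0.7 = 5.9 V, so I_R = 5.9/2.7 = 2.19 mA.
Check D₁: its anode-to-cathode voltage is 2.4 − 5.9 = -3.5 V < 0.7 V, so it is off. The assumption is consistent.

Only D₂ conducts; I_R ≈ 2.2 mA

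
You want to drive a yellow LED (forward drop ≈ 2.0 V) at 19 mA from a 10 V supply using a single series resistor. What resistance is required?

The resistor drops V_S − V_D = 10 − 2.0 = 8 V at 19 mA.
R = 8 V / 19 mA = 0.421 kΩ.

R ≈ 0.42 kΩ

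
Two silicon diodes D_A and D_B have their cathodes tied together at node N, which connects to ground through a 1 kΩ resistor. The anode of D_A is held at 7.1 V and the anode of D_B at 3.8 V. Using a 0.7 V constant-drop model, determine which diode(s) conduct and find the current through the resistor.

Assume both conduct. Then node N would need to be at both 7.1−0.7 = 6.4 V and 3.8−0.7 = 3.1 V, which is impossible.
Assume only D_A conducts: V_N = 7.1 − 0.7 = 6.4 V, so I_R = 6.4/1 = 6.4 mA.
Check D_B: its anode-to-cathode voltage is 3.8 − 6.4 = -2.6 V < 0.7 V, so it is off. The assumption is consistent.

Only D_A conducts; I_R ≈ 6.4 mA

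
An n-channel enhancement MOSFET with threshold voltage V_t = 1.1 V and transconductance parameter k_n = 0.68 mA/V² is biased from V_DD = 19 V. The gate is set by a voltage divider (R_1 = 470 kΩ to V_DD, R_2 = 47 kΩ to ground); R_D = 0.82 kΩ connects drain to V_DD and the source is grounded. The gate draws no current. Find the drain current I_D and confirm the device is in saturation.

V_G = V_DD·R_2/(R_1+R_2) = 19×47/517 = 1.73 V. With the source grounded, V_GS = V_G = 1.73 V.
Assume saturation: I_D = (k_n/2)(V_GS − V_t)² = (0.68/2)×(1.73 − 1.1)² = 0.34×0.627² = 0.134 mA.
V_DS = V_DD − I_D·R_D = 19 − 0.134×0.82 = 18.9 V.
Saturation requires V_DS ≥ V_GS − V_t = 0.627 V; 18.9 ≥ 0.627 ✓.

I_D ≈ 0.13 mA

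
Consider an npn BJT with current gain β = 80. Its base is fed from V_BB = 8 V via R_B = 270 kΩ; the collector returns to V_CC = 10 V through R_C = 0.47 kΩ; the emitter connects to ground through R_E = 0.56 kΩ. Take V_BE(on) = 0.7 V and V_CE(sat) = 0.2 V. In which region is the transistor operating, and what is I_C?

Assume active. Base-emitter loop: I_B = (V_BB − V_BE)/(R_B + (β+1)R_E) = (8 − 0.7)/(270 + 81×0.56) = 0.0231 mA.
I_C = β·I_B = 80×0.0231 = 1.85 mA.
V_CE = V_CC − I_C·R_C − I_E·R_E = 10 − 1.85×0.47 − 1.88×0.56 = 8.08 V > V_CE(sat), so the active-region assumption holds.

active; I_C ≈ 1.9 mA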